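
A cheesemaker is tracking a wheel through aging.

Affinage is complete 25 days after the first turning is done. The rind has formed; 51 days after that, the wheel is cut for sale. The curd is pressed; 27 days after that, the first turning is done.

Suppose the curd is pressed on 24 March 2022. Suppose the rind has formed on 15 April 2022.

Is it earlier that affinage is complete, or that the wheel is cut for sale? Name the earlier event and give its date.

Affinage is complete — 15 May 2022

The curd is pressed: Mar 24, 2022.
The first turning is done: Mar 24, 2022 + 27 days = Apr 20, 2022.
Affinage is complete: Apr 20, 2022 + 25 days = May 15, 2022.
The rind has formed: Apr 15, 2022.
The wheel is cut for sale: Apr 15, 2022 + 51 days = Jun 5, 2022.
Comparing: affinage is complete on May 15, 2022 vs the wheel is cut for sale on Jun 5, 2022. Earlier: affinage is complete.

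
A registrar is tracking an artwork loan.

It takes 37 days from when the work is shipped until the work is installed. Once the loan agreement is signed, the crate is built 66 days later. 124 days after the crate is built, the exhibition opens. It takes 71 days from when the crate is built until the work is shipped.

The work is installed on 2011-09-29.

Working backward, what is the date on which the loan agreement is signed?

The work is installed: Sep 29, 2011.
The work is shipped: Sep 29, 2011 − 37 days = Aug 23, 2011.
The crate is built: Aug 23, 2011 − 71 days = Jun 13, 2011.
The loan agreement is signed: Jun 13, 2011 − 66 days = Apr 8, 2011.

2011-04-08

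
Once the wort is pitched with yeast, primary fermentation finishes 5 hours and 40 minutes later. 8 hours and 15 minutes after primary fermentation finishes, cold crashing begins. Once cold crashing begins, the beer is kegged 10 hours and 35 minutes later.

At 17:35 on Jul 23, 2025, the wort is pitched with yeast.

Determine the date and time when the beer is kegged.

The wort is pitched with yeast: 17:35 Jul 23, 2025.
Primary fermentation finishes: 17:35 Jul 23, 2025 + 5h40m = 23:15 Jul 23, 2025.
Cold crashing begins: 23:15 Jul 23, 2025 + 8h15m = 07:30 Jul 24, 2025.
The beer is kegged: 07:30 Jul 24, 2025 + 10h35m = 18:05 Jul 24, 2025.

18:05 on Jul 24, 2025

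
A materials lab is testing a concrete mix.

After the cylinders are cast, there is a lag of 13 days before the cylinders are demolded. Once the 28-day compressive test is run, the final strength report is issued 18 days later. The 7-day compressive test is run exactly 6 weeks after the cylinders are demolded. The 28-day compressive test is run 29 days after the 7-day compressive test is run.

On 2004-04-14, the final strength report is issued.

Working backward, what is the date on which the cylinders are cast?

The final strength report is issued: Apr 14, 2004.
The 28-day compressive test is run: Apr 14, 2004 − 18 days = Mar 27, 2004.
The 7-day compressive test is run: Mar 27, 2004 − 29 days = Feb 27, 2004.
The cylinders are demolded: Feb 27, 2004 − 6 weeks = Jan 16, 2004.
The cylinders are cast: Jan 16, 2004 − 13 days = Jan 3, 2004.

2004-01-03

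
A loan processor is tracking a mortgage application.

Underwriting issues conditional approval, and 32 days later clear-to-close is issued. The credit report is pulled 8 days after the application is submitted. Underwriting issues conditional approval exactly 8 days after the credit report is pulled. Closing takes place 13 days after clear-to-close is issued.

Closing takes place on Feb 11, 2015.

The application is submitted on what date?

Dec 12, 2014

Closing takes place: Feb 11, 2015.
Clear-to-close is issued: Feb 11, 2015 − 13 days = Jan 29, 2015.
Underwriting issues conditional approval: Jan 29, 2015 − 32 days = Dec 28, 2014.
The credit report is pulled: Dec 28, 2014 − 8 days = Dec 20, 2014.
The application is submitted: Dec 20, 2014 − 8 days = Dec 12, 2014.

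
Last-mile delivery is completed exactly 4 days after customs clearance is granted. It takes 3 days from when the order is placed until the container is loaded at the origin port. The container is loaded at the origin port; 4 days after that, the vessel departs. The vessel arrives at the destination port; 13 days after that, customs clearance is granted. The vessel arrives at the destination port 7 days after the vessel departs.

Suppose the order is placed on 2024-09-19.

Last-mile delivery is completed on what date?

2024-10-20

The order is placed: Sep 19, 2024.
The container is loaded at the origin port: Sep 19, 2024 + 3 days = Sep 22, 2024.
The vessel departs: Sep 22, 2024 + 4 days = Sep 26, 2024.
The vessel arrives at the destination port: Sep 26, 2024 + 7 days = Oct 3, 2024.
Customs clearance is granted: Oct 3, 2024 + 13 days = Oct 16, 2024.
Last-mile delivery is completed: Oct 16, 2024 + 4 days = Oct 20, 2024.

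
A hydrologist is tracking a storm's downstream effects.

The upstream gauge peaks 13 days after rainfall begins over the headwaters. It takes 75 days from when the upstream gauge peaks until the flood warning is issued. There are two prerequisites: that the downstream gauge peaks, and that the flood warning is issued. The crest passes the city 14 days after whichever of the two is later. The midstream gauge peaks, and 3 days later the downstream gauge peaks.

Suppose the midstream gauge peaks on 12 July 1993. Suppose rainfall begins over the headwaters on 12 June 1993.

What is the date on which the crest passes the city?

The midstream gauge peaks: Jul 12, 1993.
The downstream gauge peaks: Jul 12, 1993 + 3 days = Jul 15, 1993.
Rainfall begins over the headwaters: Jun 12, 1993.
The upstream gauge peaks: Jun 12, 1993 + 13 days = Jun 25, 1993.
The flood warning is issued: Jun 25, 1993 + 75 days = Sep 8, 1993.
Both prerequisites met — the downstream gauge peaks (Jul 15, 1993), the flood warning is issued (Sep 8, 1993); the later is Sep 8, 1993.
The crest passes the city: Sep 8, 1993 + 14 days = Sep 22, 1993.

22 September 1993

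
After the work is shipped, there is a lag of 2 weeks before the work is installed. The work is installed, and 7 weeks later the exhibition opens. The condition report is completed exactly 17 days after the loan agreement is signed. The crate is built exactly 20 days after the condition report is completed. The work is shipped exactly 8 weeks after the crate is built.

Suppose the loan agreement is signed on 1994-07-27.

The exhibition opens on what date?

The loan agreement is signed: Jul 27, 1994.
The condition report is completed: Jul 27, 1994 + 17 days = Aug 13, 1994.
The crate is built: Aug 13, 1994 + 20 days = Sep 2, 1994.
The work is shipped: Sep 2, 1994 + 8 weeks = Oct 28, 1994.
The work is installed: Oct 28, 1994 + 2 weeks = Nov 11, 1994.
The exhibition opens: Nov 11, 1994 + 7 weeks = Dec 30, 1994.

1994-12-30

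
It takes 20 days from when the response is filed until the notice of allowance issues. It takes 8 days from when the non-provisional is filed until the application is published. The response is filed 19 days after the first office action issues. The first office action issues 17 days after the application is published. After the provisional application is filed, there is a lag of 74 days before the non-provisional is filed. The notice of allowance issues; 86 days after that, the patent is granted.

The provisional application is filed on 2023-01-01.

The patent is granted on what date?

The provisional application is filed: Jan 1, 2023.
The non-provisional is filed: Jan 1, 2023 + 74 days = Mar 16, 2023.
The application is published: Mar 16, 2023 + 8 days = Mar 24, 2023.
The first office action issues: Mar 24, 2023 + 17 days = Apr 10, 2023.
The response is filed: Apr 10, 2023 + 19 days = Apr 29, 2023.
The notice of allowance issues: Apr 29, 2023 + 20 days = May 19, 2023.
The patent is granted: May 19, 2023 + 86 days = Aug 13, 2023.

2023-08-13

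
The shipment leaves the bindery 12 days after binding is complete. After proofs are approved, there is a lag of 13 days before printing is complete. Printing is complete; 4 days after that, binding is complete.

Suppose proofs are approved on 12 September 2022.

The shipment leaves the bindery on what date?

11 October 2022

Proofs are approved: Sep 12, 2022.
Printing is complete: Sep 12, 2022 + 13 days = Sep 25, 2022.
Binding is complete: Sep 25, 2022 + 4 days = Sep 29, 2022.
The shipment leaves the bindery: Sep 29, 2022 + 12 days = Oct 11, 2022.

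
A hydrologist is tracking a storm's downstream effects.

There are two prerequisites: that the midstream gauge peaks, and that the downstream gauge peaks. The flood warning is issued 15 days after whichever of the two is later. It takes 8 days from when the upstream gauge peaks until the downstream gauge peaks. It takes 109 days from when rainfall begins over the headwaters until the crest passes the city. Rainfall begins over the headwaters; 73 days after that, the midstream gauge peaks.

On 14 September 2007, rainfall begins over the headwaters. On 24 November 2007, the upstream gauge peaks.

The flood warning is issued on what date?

Rainfall begins over the headwaters: Sep 14, 2007.
The midstream gauge peaks: Sep 14, 2007 + 73 days = Nov 26, 2007.
The upstream gauge peaks: Nov 24, 2007.
The downstream gauge peaks: Nov 24, 2007 + 8 days = Dec 2, 2007.
Both prerequisites met — the midstream gauge peaks (Nov 26, 2007), the downstream gauge peaks (Dec 2, 2007); the later is Dec 2, 2007.
The flood warning is issued: Dec 2, 2007 + 15 days = Dec 17, 2007.

17 December 2007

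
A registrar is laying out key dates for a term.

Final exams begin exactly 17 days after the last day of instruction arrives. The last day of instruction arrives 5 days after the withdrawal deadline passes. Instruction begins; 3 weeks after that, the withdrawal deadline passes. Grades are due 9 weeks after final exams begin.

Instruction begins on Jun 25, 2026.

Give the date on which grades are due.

Oct 9, 2026

Instruction begins: Jun 25, 2026.
The withdrawal deadline passes: Jun 25, 2026 + 3 weeks = Jul 16, 2026.
The last day of instruction arrives: Jul 16, 2026 + 5 days = Jul 21, 2026.
Final exams begin: Jul 21, 2026 + 17 days = Aug 7, 2026.
Grades are due: Aug 7, 2026 + 9 weeks = Oct 9, 2026.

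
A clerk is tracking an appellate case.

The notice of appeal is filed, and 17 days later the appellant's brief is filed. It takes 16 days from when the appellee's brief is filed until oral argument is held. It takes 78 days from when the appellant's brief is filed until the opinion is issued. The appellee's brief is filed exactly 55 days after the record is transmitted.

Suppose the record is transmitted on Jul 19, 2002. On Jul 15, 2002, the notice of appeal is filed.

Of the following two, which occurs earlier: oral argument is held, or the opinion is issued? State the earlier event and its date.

Oral argument is held — Sep 28, 2002

The record is transmitted: Jul 19, 2002.
The appellee's brief is filed: Jul 19, 2002 + 55 days = Sep 12, 2002.
Oral argument is held: Sep 12, 2002 + 16 days = Sep 28, 2002.
The notice of appeal is filed: Jul 15, 2002.
The appellant's brief is filed: Jul 15, 2002 + 17 days = Aug 1, 2002.
The opinion is issued: Aug 1, 2002 + 78 days = Oct 18, 2002.
Comparing: oral argument is held on Sep 28, 2002 vs the opinion is issued on Oct 18, 2002. Earlier: oral argument is held.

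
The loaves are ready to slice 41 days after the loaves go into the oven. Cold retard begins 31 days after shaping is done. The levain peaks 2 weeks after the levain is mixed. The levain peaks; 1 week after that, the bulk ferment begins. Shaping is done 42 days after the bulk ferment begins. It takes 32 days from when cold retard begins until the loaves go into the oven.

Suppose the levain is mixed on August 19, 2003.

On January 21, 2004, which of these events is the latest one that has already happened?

The loaves go into the oven

The levain is mixed: Aug 19, 2003.
The levain peaks: Aug 19, 2003 + 2 weeks = Sep 2, 2003.
The bulk ferment begins: Sep 2, 2003 + 1 week = Sep 9, 2003.
Shaping is done: Sep 9, 2003 + 42 days = Oct 21, 2003.
Cold retard begins: Oct 21, 2003 + 31 days = Nov 21, 2003.
The loaves go into the oven: Nov 21, 2003 + 32 days = Dec 23, 2003.
The loaves are ready to slice: Dec 23, 2003 + 41 days = Feb 2, 2004.
Jan 21, 2004 falls between when the loaves go into the oven (Dec 23, 2003) and when the loaves are ready to slice (Feb 2, 2004).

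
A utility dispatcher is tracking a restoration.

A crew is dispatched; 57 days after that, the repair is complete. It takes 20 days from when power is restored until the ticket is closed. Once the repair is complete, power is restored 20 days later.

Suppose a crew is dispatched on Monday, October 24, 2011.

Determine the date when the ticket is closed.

A crew is dispatched: Oct 24, 2011.
The repair is complete: Oct 24, 2011 + 57 days = Dec 20, 2011.
Power is restored: Dec 20, 2011 + 20 days = Jan 9, 2012.
The ticket is closed: Jan 9, 2012 + 20 days = Jan 29, 2012.

Sunday, January 29, 2012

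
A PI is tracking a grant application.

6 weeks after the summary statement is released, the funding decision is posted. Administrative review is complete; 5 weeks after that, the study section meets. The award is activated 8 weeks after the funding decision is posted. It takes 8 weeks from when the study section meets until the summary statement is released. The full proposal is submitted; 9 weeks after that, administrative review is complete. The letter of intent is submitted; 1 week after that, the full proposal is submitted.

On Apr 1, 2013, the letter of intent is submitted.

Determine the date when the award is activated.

Dec 16, 2013

The letter of intent is submitted: Apr 1, 2013.
The full proposal is submitted: Apr 1, 2013 + 1 week = Apr 8, 2013.
Administrative review is complete: Apr 8, 2013 + 9 weeks = Jun 10, 2013.
The study section meets: Jun 10, 2013 + 5 weeks = Jul 15, 2013.
The summary statement is released: Jul 15, 2013 + 8 weeks = Sep 9, 2013.
The funding decision is posted: Sep 9, 2013 + 6 weeks = Oct 21, 2013.
The award is activated: Oct 21, 2013 + 8 weeks = Dec 16, 2013.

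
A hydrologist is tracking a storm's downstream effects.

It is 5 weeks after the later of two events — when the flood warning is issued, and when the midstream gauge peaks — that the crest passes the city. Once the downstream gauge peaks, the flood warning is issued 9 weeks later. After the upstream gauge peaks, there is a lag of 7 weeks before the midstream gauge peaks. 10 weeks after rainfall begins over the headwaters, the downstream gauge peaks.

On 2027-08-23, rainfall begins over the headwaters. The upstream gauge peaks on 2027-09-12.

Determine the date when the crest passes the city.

Rainfall begins over the headwaters: Aug 23, 2027.
The downstream gauge peaks: Aug 23, 2027 + 10 weeks = Nov 1, 2027.
The flood warning is issued: Nov 1, 2027 + 9 weeks = Jan 3, 2028.
The upstream gauge peaks: Sep 12, 2027.
The midstream gauge peaks: Sep 12, 2027 + 7 weeks = Oct 31, 2027.
Both prerequisites met — the flood warning is issued (Jan 3, 2028), the midstream gauge peaks (Oct 31, 2027); the later is Jan 3, 2028.
The crest passes the city: Jan 3, 2028 + 5 weeks = Feb 7, 2028.

2028-02-07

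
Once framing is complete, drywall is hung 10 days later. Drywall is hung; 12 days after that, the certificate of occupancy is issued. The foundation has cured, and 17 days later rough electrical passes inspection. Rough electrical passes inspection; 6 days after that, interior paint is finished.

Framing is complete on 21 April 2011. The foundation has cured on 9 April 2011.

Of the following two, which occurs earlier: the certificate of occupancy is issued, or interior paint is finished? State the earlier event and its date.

Interior paint is finished — 2 May 2011

Framing is complete: Apr 21, 2011.
Drywall is hung: Apr 21, 2011 + 10 days = May 1, 2011.
The certificate of occupancy is issued: May 1, 2011 + 12 days = May 13, 2011.
The foundation has cured: Apr 9, 2011.
Rough electrical passes inspection: Apr 9, 2011 + 17 days = Apr 26, 2011.
Interior paint is finished: Apr 26, 2011 + 6 days = May 2, 2011.
Comparing: the certificate of occupancy is issued on May 13, 2011 vs interior paint is finished on May 2, 2011. Earlier: interior paint is finished.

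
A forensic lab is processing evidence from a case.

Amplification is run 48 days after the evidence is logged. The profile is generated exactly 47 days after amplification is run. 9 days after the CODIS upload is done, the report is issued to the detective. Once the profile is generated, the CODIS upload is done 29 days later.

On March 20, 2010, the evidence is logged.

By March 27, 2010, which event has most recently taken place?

The evidence is logged

The evidence is logged: Mar 20, 2010.
Amplification is run: Mar 20, 2010 + 48 days = May 7, 2010.
The profile is generated: May 7, 2010 + 47 days = Jun 23, 2010.
The CODIS upload is done: Jun 23, 2010 + 29 days = Jul 22, 2010.
The report is issued to the detective: Jul 22, 2010 + 9 days = Jul 31, 2010.
Mar 27, 2010 falls between when the evidence is logged (Mar 20, 2010) and when amplification is run (May 7, 2010).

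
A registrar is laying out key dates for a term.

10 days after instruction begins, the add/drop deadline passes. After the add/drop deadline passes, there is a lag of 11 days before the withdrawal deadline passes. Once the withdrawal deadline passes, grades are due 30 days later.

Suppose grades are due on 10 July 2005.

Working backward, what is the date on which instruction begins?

Grades are due: Jul 10, 2005.
The withdrawal deadline passes: Jul 10, 2005 − 30 days = Jun 10, 2005.
The add/drop deadline passes: Jun 10, 2005 − 11 days = May 30, 2005.
Instruction begins: May 30, 2005 − 10 days = May 20, 2005.

20 May 2005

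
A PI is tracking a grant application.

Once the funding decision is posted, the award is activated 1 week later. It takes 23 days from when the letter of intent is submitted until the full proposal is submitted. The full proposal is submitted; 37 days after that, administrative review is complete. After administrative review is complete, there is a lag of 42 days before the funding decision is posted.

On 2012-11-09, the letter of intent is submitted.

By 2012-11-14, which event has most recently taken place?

The letter of intent is submitted

The letter of intent is submitted: Nov 9, 2012.
The full proposal is submitted: Nov 9, 2012 + 23 days = Dec 2, 2012.
Administrative review is complete: Dec 2, 2012 + 37 days = Jan 8, 2013.
The funding decision is posted: Jan 8, 2013 + 42 days = Feb 19, 2013.
The award is activated: Feb 19, 2013 + 1 week = Feb 26, 2013.
Nov 14, 2012 falls between when the letter of intent is submitted (Nov 9, 2012) and when the full proposal is submitted (Dec 2, 2012).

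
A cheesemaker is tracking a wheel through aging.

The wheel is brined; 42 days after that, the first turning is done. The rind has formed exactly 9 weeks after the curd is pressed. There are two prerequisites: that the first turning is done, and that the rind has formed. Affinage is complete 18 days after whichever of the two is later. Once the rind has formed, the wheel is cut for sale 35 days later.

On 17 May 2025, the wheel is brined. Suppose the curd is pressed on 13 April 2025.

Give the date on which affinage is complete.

16 July 2025

The wheel is brined: May 17, 2025.
The first turning is done: May 17, 2025 + 42 days = Jun 28, 2025.
The curd is pressed: Apr 13, 2025.
The rind has formed: Apr 13, 2025 + 9 weeks = Jun 15, 2025.
Both prerequisites met — the first turning is done (Jun 28, 2025), the rind has formed (Jun 15, 2025); the later is Jun 28, 2025.
Affinage is complete: Jun 28, 2025 + 18 days = Jul 16, 2025.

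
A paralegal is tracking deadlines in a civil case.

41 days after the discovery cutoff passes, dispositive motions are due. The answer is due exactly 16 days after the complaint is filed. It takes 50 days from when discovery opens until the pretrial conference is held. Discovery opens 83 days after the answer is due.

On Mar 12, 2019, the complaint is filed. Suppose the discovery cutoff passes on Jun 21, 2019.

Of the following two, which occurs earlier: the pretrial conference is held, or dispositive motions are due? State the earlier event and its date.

The complaint is filed: Mar 12, 2019.
The answer is due: Mar 12, 2019 + 16 days = Mar 28, 2019.
Discovery opens: Mar 28, 2019 + 83 days = Jun 19, 2019.
The pretrial conference is held: Jun 19, 2019 + 50 days = Aug 8, 2019.
The discovery cutoff passes: Jun 21, 2019.
Dispositive motions are due: Jun 21, 2019 + 41 days = Aug 1, 2019.
Comparing: the pretrial conference is held on Aug 8, 2019 vs dispositive motions are due on Aug 1, 2019. Earlier: dispositive motions are due.

Dispositive motions are due — Aug 1, 2019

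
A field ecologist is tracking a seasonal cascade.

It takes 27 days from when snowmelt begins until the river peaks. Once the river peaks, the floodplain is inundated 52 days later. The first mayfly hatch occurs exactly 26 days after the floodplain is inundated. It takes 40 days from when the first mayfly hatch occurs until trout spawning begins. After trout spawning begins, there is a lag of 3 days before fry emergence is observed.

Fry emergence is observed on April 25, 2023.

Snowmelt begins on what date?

November 28, 2022

Fry emergence is observed: Apr 25, 2023.
Trout spawning begins: Apr 25, 2023 − 3 days = Apr 22, 2023.
The first mayfly hatch occurs: Apr 22, 2023 − 40 days = Mar 13, 2023.
The floodplain is inundated: Mar 13, 2023 − 26 days = Feb 15, 2023.
The river peaks: Feb 15, 2023 − 52 days = Dec 25, 2022.
Snowmelt begins: Dec 25, 2022 − 27 days = Nov 28, 2022.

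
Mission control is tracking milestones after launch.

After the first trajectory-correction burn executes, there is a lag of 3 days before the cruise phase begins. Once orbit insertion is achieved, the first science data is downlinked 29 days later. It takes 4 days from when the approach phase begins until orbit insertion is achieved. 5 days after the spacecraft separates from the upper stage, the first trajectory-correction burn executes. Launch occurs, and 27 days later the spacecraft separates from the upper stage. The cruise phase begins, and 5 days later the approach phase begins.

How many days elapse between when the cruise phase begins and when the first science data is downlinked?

38 days

Causal path: the cruise phase begins → the approach phase begins → orbit insertion is achieved → the first science data is downlinked.
Total delay along the path: 5 + 4 + 29 = 38 days.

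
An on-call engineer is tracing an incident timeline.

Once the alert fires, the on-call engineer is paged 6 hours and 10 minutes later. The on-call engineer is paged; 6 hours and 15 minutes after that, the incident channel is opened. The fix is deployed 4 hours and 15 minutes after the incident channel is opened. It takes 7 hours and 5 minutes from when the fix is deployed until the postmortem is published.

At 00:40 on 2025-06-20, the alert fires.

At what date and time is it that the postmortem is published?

The alert fires: 00:40 Jun 20, 2025.
The on-call engineer is paged: 00:40 Jun 20, 2025 + 6h10m = 06:50 Jun 20, 2025.
The incident channel is opened: 06:50 Jun 20, 2025 + 6h15m = 13:05 Jun 20, 2025.
The fix is deployed: 13:05 Jun 20, 2025 + 4h15m = 17:20 Jun 20, 2025.
The postmortem is published: 17:20 Jun 20, 2025 + 7h05m = 00:25 Jun 21, 2025.

00:25 on 2025-06-21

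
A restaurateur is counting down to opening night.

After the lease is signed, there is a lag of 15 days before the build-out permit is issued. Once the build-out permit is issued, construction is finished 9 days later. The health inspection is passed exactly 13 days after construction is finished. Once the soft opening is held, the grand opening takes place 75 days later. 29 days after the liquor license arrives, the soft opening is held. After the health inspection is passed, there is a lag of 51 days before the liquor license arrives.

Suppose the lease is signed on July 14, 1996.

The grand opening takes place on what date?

January 22, 1997

The lease is signed: Jul 14, 1996.
The build-out permit is issued: Jul 14, 1996 + 15 days = Jul 29, 1996.
Construction is finished: Jul 29, 1996 + 9 days = Aug 7, 1996.
The health inspection is passed: Aug 7, 1996 + 13 days = Aug 20, 1996.
The liquor license arrives: Aug 20, 1996 + 51 days = Oct 10, 1996.
The soft opening is held: Oct 10, 1996 + 29 days = Nov 8, 1996.
The grand opening takes place: Nov 8, 1996 + 75 days = Jan 22, 1997.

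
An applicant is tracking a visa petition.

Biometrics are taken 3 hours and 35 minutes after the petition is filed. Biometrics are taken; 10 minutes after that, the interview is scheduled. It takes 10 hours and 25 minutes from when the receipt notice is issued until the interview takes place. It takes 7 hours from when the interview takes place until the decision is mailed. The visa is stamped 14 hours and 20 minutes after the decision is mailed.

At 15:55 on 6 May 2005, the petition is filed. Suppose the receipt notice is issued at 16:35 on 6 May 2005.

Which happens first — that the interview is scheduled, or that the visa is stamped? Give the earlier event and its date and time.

The petition is filed: 15:55 May 6, 2005.
Biometrics are taken: 15:55 May 6, 2005 + 3h35m = 19:30 May 6, 2005.
The interview is scheduled: 19:30 May 6, 2005 + 10m = 19:40 May 6, 2005.
The receipt notice is issued: 16:35 May 6, 2005.
The interview takes place: 16:35 May 6, 2005 + 10h25m = 03:00 May 7, 2005.
The decision is mailed: 03:00 May 7, 2005 + 7h = 10:00 May 7, 2005.
The visa is stamped: 10:00 May 7, 2005 + 14h20m = 00:20 May 8, 2005.
Comparing: the interview is scheduled at 19:40 May 6, 2005 vs the visa is stamped at 00:20 May 8, 2005. Earlier: the interview is scheduled.

The interview is scheduled — 19:40 on 6 May 2005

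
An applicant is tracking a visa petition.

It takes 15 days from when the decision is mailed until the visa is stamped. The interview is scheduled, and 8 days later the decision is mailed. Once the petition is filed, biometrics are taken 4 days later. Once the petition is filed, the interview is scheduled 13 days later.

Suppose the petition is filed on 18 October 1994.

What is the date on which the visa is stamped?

The petition is filed: Oct 18, 1994.
The interview is scheduled: Oct 18, 1994 + 13 days = Oct 31, 1994.
The decision is mailed: Oct 31, 1994 + 8 days = Nov 8, 1994.
The visa is stamped: Nov 8, 1994 + 15 days = Nov 23, 1994.

23 November 1994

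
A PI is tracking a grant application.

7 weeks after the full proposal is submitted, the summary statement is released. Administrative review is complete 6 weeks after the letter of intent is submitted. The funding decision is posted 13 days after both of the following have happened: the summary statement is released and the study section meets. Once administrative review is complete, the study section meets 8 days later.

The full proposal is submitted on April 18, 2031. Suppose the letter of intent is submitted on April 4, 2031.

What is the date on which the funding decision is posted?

The full proposal is submitted: Apr 18, 2031.
The summary statement is released: Apr 18, 2031 + 7 weeks = Jun 6, 2031.
The letter of intent is submitted: Apr 4, 2031.
Administrative review is complete: Apr 4, 2031 + 6 weeks = May 16, 2031.
The study section meets: May 16, 2031 + 8 days = May 24, 2031.
Both prerequisites met — the summary statement is released (Jun 6, 2031), the study section meets (May 24, 2031); the later is Jun 6, 2031.
The funding decision is posted: Jun 6, 2031 + 13 days = Jun 19, 2031.

June 19, 2031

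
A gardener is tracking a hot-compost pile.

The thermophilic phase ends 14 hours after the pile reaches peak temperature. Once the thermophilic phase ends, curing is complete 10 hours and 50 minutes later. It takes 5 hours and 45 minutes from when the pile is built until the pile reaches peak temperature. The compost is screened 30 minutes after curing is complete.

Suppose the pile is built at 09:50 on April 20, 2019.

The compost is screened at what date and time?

The pile is built: 09:50 Apr 20, 2019.
The pile reaches peak temperature: 09:50 Apr 20, 2019 + 5h45m = 15:35 Apr 20, 2019.
The thermophilic phase ends: 15:35 Apr 20, 2019 + 14h = 05:35 Apr 21, 2019.
Curing is complete: 05:35 Apr 21, 2019 + 10h50m = 16:25 Apr 21, 2019.
The compost is screened: 16:25 Apr 21, 2019 + 30m = 16:55 Apr 21, 2019.

16:55 on April 21, 2019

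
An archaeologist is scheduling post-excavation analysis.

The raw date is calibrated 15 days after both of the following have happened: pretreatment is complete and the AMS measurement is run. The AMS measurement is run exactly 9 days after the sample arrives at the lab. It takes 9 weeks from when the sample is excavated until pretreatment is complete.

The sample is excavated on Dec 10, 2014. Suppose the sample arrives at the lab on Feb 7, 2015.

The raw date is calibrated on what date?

Mar 3, 2015

The sample is excavated: Dec 10, 2014.
Pretreatment is complete: Dec 10, 2014 + 9 weeks = Feb 11, 2015.
The sample arrives at the lab: Feb 7, 2015.
The AMS measurement is run: Feb 7, 2015 + 9 days = Feb 16, 2015.
Both prerequisites met — pretreatment is complete (Feb 11, 2015), the AMS measurement is run (Feb 16, 2015); the later is Feb 16, 2015.
The raw date is calibrated: Feb 16, 2015 + 15 days = Mar 3, 2015.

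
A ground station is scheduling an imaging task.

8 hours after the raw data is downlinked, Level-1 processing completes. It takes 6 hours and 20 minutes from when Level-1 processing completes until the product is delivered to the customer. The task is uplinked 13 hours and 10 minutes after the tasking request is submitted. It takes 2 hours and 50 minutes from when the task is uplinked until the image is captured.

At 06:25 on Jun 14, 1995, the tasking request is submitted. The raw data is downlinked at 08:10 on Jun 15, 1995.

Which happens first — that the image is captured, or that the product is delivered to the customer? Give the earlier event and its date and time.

The tasking request is submitted: 06:25 Jun 14, 1995.
The task is uplinked: 06:25 Jun 14, 1995 + 13h10m = 19:35 Jun 14, 1995.
The image is captured: 19:35 Jun 14, 1995 + 2h50m = 22:25 Jun 14, 1995.
The raw data is downlinked: 08:10 Jun 15, 1995.
Level-1 processing completes: 08:10 Jun 15, 1995 + 8h = 16:10 Jun 15, 1995.
The product is delivered to the customer: 16:10 Jun 15, 1995 + 6h20m = 22:30 Jun 15, 1995.
Comparing: the image is captured at 22:25 Jun 14, 1995 vs the product is delivered to the customer at 22:30 Jun 15, 1995. Earlier: the image is captured.

The image is captured — 22:25 on Jun 14, 1995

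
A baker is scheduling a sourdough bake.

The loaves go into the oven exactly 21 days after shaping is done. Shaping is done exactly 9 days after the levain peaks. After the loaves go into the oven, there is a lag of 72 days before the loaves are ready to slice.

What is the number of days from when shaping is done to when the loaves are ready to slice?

Causal path: shaping is done → the loaves go into the oven → the loaves are ready to slice.
Total delay along the path: 21 + 72 = 93 days.

93 days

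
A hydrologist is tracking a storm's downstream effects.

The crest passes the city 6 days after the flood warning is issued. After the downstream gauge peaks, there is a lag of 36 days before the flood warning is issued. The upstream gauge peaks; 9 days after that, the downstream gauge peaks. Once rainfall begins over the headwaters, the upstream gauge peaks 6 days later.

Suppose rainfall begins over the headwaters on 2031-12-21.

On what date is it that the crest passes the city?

2032-02-16

Rainfall begins over the headwaters: Dec 21, 2031.
The upstream gauge peaks: Dec 21, 2031 + 6 days = Dec 27, 2031.
The downstream gauge peaks: Dec 27, 2031 + 9 days = Jan 5, 2032.
The flood warning is issued: Jan 5, 2032 + 36 days = Feb 10, 2032.
The crest passes the city: Feb 10, 2032 + 6 days = Feb 16, 2032.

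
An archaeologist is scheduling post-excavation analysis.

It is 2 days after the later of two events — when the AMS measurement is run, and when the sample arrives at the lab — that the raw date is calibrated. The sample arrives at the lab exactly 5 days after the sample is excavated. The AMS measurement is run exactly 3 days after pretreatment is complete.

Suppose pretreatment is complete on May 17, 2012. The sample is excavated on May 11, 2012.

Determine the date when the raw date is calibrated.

May 22, 2012

Pretreatment is complete: May 17, 2012.
The AMS measurement is run: May 17, 2012 + 3 days = May 20, 2012.
The sample is excavated: May 11, 2012.
The sample arrives at the lab: May 11, 2012 + 5 days = May 16, 2012.
Both prerequisites met — the AMS measurement is run (May 20, 2012), the sample arrives at the lab (May 16, 2012); the later is May 20, 2012.
The raw date is calibrated: May 20, 2012 + 2 days = May 22, 2012.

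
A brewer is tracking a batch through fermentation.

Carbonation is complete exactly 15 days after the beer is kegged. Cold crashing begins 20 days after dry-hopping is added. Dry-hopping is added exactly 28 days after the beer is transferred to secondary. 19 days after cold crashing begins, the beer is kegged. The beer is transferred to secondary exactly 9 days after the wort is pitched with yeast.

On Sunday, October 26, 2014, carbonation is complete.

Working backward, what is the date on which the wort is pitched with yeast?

Sunday, July 27, 2014

Carbonation is complete: Oct 26, 2014.
The beer is kegged: Oct 26, 2014 − 15 days = Oct 11, 2014.
Cold crashing begins: Oct 11, 2014 − 19 days = Sep 22, 2014.
Dry-hopping is added: Sep 22, 2014 − 20 days = Sep 2, 2014.
The beer is transferred to secondary: Sep 2, 2014 − 28 days = Aug 5, 2014.
The wort is pitched with yeast: Aug 5, 2014 − 9 days = Jul 27, 2014.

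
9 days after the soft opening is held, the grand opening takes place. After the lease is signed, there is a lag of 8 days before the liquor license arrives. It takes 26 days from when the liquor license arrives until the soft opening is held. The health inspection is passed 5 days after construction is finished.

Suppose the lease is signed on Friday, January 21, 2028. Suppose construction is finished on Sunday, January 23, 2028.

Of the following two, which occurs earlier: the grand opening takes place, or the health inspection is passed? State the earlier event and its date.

The health inspection is passed — Friday, January 28, 2028

The lease is signed: Jan 21, 2028.
The liquor license arrives: Jan 21, 2028 + 8 days = Jan 29, 2028.
The soft opening is held: Jan 29, 2028 + 26 days = Feb 24, 2028.
The grand opening takes place: Feb 24, 2028 + 9 days = Mar 4, 2028.
Construction is finished: Jan 23, 2028.
The health inspection is passed: Jan 23, 2028 + 5 days = Jan 28, 2028.
Comparing: the grand opening takes place on Mar 4, 2028 vs the health inspection is passed on Jan 28, 2028. Earlier: the health inspection is passed.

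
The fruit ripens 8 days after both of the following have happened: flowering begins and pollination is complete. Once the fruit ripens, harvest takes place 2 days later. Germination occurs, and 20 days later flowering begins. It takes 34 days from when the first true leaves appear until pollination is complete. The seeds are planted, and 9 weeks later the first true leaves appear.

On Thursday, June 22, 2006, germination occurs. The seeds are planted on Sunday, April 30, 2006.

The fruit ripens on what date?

Sunday, August 13, 2006

Germination occurs: Jun 22, 2006.
Flowering begins: Jun 22, 2006 + 20 days = Jul 12, 2006.
The seeds are planted: Apr 30, 2006.
The first true leaves appear: Apr 30, 2006 + 9 weeks = Jul 2, 2006.
Pollination is complete: Jul 2, 2006 + 34 days = Aug 5, 2006.
Both prerequisites met — flowering begins (Jul 12, 2006), pollination is complete (Aug 5, 2006); the later is Aug 5, 2006.
The fruit ripens: Aug 5, 2006 + 8 days = Aug 13, 2006.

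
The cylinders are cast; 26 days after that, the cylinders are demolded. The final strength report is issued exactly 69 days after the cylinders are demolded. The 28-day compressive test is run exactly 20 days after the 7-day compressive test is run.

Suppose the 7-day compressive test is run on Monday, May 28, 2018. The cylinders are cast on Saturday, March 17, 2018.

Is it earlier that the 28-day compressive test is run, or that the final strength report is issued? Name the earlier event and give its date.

The 28-day compressive test is run — Sunday, June 17, 2018

The 7-day compressive test is run: May 28, 2018.
The 28-day compressive test is run: May 28, 2018 + 20 days = Jun 17, 2018.
The cylinders are cast: Mar 17, 2018.
The cylinders are demolded: Mar 17, 2018 + 26 days = Apr 12, 2018.
The final strength report is issued: Apr 12, 2018 + 69 days = Jun 20, 2018.
Comparing: the 28-day compressive test is run on Jun 17, 2018 vs the final strength report is issued on Jun 20, 2018. Earlier: the 28-day compressive test is run.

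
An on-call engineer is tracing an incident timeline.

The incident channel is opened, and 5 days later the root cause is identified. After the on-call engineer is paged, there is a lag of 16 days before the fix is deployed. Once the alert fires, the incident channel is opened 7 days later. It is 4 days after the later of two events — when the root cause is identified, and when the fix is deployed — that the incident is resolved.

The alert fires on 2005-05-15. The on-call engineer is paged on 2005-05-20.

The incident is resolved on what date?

2005-06-09

The alert fires: May 15, 2005.
The incident channel is opened: May 15, 2005 + 7 days = May 22, 2005.
The root cause is identified: May 22, 2005 + 5 days = May 27, 2005.
The on-call engineer is paged: May 20, 2005.
The fix is deployed: May 20, 2005 + 16 days = Jun 5, 2005.
Both prerequisites met — the root cause is identified (May 27, 2005), the fix is deployed (Jun 5, 2005); the later is Jun 5, 2005.
The incident is resolved: Jun 5, 2005 + 4 days = Jun 9, 2005.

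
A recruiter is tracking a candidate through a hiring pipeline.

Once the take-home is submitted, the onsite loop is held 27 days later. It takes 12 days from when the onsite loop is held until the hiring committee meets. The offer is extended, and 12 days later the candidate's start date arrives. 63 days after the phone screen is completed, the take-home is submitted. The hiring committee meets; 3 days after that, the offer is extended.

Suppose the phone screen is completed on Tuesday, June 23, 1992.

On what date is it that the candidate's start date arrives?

The phone screen is completed: Jun 23, 1992.
The take-home is submitted: Jun 23, 1992 + 63 days = Aug 25, 1992.
The onsite loop is held: Aug 25, 1992 + 27 days = Sep 21, 1992.
The hiring committee meets: Sep 21, 1992 + 12 days = Oct 3, 1992.
The offer is extended: Oct 3, 1992 + 3 days = Oct 6, 1992.
The candidate's start date arrives: Oct 6, 1992 + 12 days = Oct 18, 1992.

Sunday, October 18, 1992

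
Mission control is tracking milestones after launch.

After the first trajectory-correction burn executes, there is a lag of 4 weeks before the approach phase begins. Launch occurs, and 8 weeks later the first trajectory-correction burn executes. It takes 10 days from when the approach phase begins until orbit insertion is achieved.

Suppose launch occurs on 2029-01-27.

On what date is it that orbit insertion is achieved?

2029-05-01

Launch occurs: Jan 27, 2029.
The first trajectory-correction burn executes: Jan 27, 2029 + 8 weeks = Mar 24, 2029.
The approach phase begins: Mar 24, 2029 + 4 weeks = Apr 21, 2029.
Orbit insertion is achieved: Apr 21, 2029 + 10 days = May 1, 2029.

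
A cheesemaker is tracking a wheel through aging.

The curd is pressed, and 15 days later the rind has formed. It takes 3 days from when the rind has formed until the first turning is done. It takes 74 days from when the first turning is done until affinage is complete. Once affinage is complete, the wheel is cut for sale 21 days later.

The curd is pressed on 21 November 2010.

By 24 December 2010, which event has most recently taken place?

The first turning is done

The curd is pressed: Nov 21, 2010.
The rind has formed: Nov 21, 2010 + 15 days = Dec 6, 2010.
The first turning is done: Dec 6, 2010 + 3 days = Dec 9, 2010.
Affinage is complete: Dec 9, 2010 + 74 days = Feb 21, 2011.
The wheel is cut for sale: Feb 21, 2011 + 21 days = Mar 14, 2011.
Dec 24, 2010 falls between when the first turning is done (Dec 9, 2010) and when affinage is complete (Feb 21, 2011).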